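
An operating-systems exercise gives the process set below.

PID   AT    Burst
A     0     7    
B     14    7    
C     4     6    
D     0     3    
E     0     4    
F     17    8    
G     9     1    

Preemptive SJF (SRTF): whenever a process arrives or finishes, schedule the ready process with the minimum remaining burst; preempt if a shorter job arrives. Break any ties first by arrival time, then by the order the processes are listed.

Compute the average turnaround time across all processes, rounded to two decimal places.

Schedule: | D 0-3 | E 3-7 | C 7-9 | G 9-10 | C 10-14 | A 14-21 | B 21-28 | F 28-36 |
Completion: A=21  B=28  C=14  D=3  E=7  F=36  G=10
Turnaround times: A=21, B=14, C=10, D=3, E=7, F=19, G=1
Average turnaround = (21+14+10+3+7+19+1) / 7 = 75/7 = 10.71

10.71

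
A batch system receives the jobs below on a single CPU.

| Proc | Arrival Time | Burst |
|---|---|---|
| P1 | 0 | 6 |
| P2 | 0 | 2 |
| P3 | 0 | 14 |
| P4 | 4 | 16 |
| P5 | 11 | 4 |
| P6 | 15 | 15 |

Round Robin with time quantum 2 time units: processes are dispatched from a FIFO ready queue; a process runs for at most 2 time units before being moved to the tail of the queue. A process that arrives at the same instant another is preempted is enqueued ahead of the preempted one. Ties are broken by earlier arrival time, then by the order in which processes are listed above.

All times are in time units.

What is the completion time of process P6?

57

Timeline: | P1 0-2 | P2 2-4 | P3 4-6 | P1 6-8 | P4 8-10 | P3 10-12 | P1 12-14 | P4 14-16 | P5 16-18 | P3 18-20 | P6 20-22 | P4 22-24 | P5 24-26 | P3 26-28 | P6 28-30 | P4 30-32 | P3 32-34 | P6 34-36 | P4 36-38 | P3 38-40 | P6 40-42 | P4 42-44 | P3 44-46 | P6 46-48 | P4 48-50 | P6 50-52 | P4 52-54 | P6 54-57 |
Completion: P1=14  P2=4  P3=46  P4=54  P5=26  P6=57
Turnaround (C−A): P1=14  P2=4  P3=46  P4=50  P5=15  P6=42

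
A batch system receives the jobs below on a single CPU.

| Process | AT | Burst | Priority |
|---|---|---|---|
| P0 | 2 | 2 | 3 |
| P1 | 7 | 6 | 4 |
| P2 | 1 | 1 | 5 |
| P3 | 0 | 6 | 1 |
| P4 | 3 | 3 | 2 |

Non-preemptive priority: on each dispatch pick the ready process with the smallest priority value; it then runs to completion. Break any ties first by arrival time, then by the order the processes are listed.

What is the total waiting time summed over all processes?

Gantt: | P3 0-6 | P4 6-9 | P0 9-11 | P1 11-17 | P2 17-18 |
Completion: P0=11  P1=17  P2=18  P3=6  P4=9
Turnaround (C−A): P0=9  P1=10  P2=17  P3=6  P4=6
Waiting = turnaround − burst: P0=7, P1=4, P2=16, P3=0, P4=3
Total waiting = 7 + 4 + 16 + 0 + 3 = 30

30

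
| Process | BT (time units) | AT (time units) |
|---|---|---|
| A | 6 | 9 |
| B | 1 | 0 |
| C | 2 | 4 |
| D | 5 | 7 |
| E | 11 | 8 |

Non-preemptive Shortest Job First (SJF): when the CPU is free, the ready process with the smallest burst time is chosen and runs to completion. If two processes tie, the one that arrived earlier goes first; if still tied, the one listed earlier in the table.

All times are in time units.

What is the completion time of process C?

Timeline: | B 0-1 | idle 1-4 | C 4-6 | idle 6-7 | D 7-12 | A 12-18 | E 18-29 |
Completion: A=18  B=1  C=6  D=12  E=29

6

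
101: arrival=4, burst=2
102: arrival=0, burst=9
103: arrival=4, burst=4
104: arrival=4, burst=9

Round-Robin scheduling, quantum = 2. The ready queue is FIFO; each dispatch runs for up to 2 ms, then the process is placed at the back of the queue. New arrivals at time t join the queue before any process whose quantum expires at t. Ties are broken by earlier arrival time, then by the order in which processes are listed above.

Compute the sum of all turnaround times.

53

Gantt: | 102 0-4 | 101 4-6 | 103 6-8 | 104 8-10 | 102 10-12 | 103 12-14 | 104 14-16 | 102 16-18 | 104 18-20 | 102 20-21 | 104 21-24 |
Completion: 101=6  102=21  103=14  104=24
Turnaround (C−A): 101=2  102=21  103=10  104=20
Turnaround = completion − arrival: 101=2, 102=21, 103=10, 104=20
Total turnaround = 2 + 21 + 10 + 20 = 53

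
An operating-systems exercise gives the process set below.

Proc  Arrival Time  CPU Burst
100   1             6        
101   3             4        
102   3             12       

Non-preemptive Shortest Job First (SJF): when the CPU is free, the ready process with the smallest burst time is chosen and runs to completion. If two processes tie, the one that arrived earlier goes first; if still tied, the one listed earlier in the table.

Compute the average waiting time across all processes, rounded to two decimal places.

Schedule: | idle 0-1 | 100 1-7 | 101 7-11 | 102 11-23 |
Completion: 100=7  101=11  102=23
Turnaround (C−A): 100=6  101=8  102=20
Waiting times: 100=0, 101=4, 102=8
Average waiting = (0+4+8) / 3 = 12/3 = 4.00

4.00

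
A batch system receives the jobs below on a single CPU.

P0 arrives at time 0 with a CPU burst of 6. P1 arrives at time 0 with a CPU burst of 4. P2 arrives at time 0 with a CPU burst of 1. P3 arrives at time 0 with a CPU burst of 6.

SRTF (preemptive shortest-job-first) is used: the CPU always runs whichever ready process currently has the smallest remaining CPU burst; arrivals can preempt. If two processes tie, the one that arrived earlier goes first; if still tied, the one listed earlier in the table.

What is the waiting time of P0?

5

Schedule: | P2 0-1 | P1 1-5 | P0 5-11 | P3 11-17 |
Completion: P0=11  P1=5  P2=1  P3=17
Turnaround (C−A): P0=11  P1=5  P2=1  P3=17
Waiting(P0) = turnaround − burst = 11 − 6 = 5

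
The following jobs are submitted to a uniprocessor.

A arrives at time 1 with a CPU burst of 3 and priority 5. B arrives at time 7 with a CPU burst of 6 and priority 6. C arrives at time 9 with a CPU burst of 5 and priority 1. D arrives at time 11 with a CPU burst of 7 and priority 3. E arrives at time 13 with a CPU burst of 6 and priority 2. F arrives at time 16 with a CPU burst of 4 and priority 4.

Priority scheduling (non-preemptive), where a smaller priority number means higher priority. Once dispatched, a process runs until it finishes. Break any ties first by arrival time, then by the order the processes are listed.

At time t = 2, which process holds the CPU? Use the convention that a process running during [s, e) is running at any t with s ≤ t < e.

A

Schedule: | idle 0-1 | A 1-4 | idle 4-7 | B 7-13 | C 13-18 | E 18-24 | D 24-31 | F 31-35 |
Completion: A=4  B=13  C=18  D=31  E=24  F=35
Turnaround (C−A): A=3  B=6  C=9  D=20  E=11  F=19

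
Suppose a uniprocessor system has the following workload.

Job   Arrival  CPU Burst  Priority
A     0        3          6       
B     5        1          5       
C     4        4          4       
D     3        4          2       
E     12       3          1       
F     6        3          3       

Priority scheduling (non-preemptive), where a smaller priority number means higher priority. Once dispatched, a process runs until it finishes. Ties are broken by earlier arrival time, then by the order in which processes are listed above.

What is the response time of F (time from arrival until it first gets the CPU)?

1

Schedule: | A 0-3 | D 3-7 | F 7-10 | C 10-14 | E 14-17 | B 17-18 |
Completion: A=3  B=18  C=14  D=7  E=17  F=10
Response(F) = first start − arrival = 7 − 6 = 1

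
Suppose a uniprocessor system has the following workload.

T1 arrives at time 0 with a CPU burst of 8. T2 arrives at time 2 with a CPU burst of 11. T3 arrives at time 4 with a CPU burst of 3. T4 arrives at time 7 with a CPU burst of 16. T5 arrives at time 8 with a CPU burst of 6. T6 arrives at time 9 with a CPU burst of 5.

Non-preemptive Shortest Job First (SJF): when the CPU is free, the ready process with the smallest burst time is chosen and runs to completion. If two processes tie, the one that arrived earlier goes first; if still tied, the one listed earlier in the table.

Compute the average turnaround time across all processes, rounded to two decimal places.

18.17

Schedule: | T1 0-8 | T3 8-11 | T6 11-16 | T5 16-22 | T2 22-33 | T4 33-49 |
Completion: T1=8  T2=33  T3=11  T4=49  T5=22  T6=16
Turnaround (C−A): T1=8  T2=31  T3=7  T4=42  T5=14  T6=7
Turnaround times: T1=8, T2=31, T3=7, T4=42, T5=14, T6=7
Average turnaround = (8+31+7+42+14+7) / 6 = 109/6 = 18.17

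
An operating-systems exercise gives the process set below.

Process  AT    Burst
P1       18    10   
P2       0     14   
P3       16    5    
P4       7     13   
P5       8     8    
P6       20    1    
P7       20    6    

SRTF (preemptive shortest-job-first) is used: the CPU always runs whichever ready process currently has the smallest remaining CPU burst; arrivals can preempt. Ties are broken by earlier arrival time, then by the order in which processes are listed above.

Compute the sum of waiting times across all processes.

Schedule: | P2 0-14 | P5 14-16 | P3 16-21 | P6 21-22 | P5 22-28 | P7 28-34 | P1 34-44 | P4 44-57 |
Completion: P1=44  P2=14  P3=21  P4=57  P5=28  P6=22  P7=34
Turnaround (C−A): P1=26  P2=14  P3=5  P4=50  P5=20  P6=2  P7=14
Waiting = turnaround − burst: P1=16, P2=0, P3=0, P4=37, P5=12, P6=1, P7=8
Total waiting = 16 + 0 + 0 + 37 + 12 + 1 + 8 = 74

74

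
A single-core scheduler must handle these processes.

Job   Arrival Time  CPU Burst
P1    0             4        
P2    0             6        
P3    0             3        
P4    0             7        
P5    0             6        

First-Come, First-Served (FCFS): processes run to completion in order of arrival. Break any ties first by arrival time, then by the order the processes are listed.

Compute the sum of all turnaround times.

73

Gantt: | P1 0-4 | P2 4-10 | P3 10-13 | P4 13-20 | P5 20-26 |
Completion: P1=4  P2=10  P3=13  P4=20  P5=26
Turnaround (C−A): P1=4  P2=10  P3=13  P4=20  P5=26
Turnaround = completion − arrival: P1=4, P2=10, P3=13, P4=20, P5=26
Total turnaround = 4 + 10 + 13 + 20 + 26 = 73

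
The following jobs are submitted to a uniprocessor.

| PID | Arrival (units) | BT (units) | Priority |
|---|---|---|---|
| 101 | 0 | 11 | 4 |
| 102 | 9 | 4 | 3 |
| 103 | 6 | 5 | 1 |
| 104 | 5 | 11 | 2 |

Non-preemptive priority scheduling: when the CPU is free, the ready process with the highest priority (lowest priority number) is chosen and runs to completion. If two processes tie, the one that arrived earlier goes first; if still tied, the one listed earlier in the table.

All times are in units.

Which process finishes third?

Schedule: | 101 0-11 | 103 11-16 | 104 16-27 | 102 27-31 |
Completion: 101=11  102=31  103=16  104=27
Finish order: 101 → 103 → 104 → 102

104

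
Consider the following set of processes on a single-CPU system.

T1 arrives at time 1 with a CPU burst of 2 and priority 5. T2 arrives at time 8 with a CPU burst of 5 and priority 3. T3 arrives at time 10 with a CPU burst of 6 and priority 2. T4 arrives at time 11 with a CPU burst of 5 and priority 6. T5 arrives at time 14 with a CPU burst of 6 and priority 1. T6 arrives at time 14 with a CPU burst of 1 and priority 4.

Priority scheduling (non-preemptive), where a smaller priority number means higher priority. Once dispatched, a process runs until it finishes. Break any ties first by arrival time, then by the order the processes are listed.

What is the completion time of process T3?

19

Schedule: | idle 0-1 | T1 1-3 | idle 3-8 | T2 8-13 | T3 13-19 | T5 19-25 | T6 25-26 | T4 26-31 |
Completion: T1=3  T2=13  T3=19  T4=31  T5=25  T6=26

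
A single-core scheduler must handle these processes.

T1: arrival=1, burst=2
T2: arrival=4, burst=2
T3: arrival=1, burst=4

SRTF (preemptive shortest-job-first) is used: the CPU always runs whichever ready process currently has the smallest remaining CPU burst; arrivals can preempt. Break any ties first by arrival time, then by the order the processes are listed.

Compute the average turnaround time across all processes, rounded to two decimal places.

Gantt: | idle 0-1 | T1 1-3 | T3 3-4 | T2 4-6 | T3 6-9 |
Completion: T1=3  T2=6  T3=9
Turnaround (C−A): T1=2  T2=2  T3=8
Turnaround times: T1=2, T2=2, T3=8
Average turnaround = (2+2+8) / 3 = 12/3 = 4.00

4.00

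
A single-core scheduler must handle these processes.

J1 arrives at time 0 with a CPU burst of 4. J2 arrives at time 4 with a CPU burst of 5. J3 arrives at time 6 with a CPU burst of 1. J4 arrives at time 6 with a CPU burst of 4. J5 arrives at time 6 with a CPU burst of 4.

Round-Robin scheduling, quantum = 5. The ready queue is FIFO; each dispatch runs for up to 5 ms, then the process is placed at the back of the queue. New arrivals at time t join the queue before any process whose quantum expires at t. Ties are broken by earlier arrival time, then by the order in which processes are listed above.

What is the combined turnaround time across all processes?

33

Gantt: | J1 0-4 | J2 4-9 | J3 9-10 | J4 10-14 | J5 14-18 |
Completion: J1=4  J2=9  J3=10  J4=14  J5=18
Turnaround = completion − arrival: J1=4, J2=5, J3=4, J4=8, J5=12
Total turnaround = 4 + 5 + 4 + 8 + 12 = 33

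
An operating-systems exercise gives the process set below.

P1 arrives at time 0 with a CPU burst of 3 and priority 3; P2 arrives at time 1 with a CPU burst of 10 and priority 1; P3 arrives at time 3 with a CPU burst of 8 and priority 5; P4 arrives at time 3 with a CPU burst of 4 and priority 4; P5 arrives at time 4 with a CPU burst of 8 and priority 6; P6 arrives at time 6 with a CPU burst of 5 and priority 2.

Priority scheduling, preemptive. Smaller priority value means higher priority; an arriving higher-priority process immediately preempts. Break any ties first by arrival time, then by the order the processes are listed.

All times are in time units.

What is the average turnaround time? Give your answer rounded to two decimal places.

Gantt: | P1 0-1 | P2 1-11 | P6 11-16 | P1 16-18 | P4 18-22 | P3 22-30 | P5 30-38 |
Completion: P1=18  P2=11  P3=30  P4=22  P5=38  P6=16
Turnaround (C−A): P1=18  P2=10  P3=27  P4=19  P5=34  P6=10
Turnaround times: P1=18, P2=10, P3=27, P4=19, P5=34, P6=10
Average turnaround = (18+10+27+19+34+10) / 6 = 118/6 = 19.67

19.67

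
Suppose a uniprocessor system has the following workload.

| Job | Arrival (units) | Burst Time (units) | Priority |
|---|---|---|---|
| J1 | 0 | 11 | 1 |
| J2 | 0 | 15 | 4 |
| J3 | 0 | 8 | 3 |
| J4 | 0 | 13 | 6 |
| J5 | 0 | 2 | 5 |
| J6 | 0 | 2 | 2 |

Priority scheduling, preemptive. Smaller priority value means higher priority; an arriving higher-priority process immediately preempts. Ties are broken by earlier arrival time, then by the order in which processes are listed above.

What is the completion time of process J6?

13

Gantt: | J1 0-11 | J6 11-13 | J3 13-21 | J2 21-36 | J5 36-38 | J4 38-51 |
Completion: J1=11  J2=36  J3=21  J4=51  J5=38  J6=13
Turnaround (C−A): J1=11  J2=36  J3=21  J4=51  J5=38  J6=13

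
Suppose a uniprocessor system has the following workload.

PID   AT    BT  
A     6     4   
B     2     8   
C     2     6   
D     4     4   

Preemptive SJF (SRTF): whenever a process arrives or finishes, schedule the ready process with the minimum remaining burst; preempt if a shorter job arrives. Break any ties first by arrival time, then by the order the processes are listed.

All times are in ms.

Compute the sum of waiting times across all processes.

Timeline: | idle 0-2 | C 2-8 | D 8-12 | A 12-16 | B 16-24 |
Completion: A=16  B=24  C=8  D=12
Waiting = turnaround − burst: A=6, B=14, C=0, D=4
Total waiting = 6 + 14 + 0 + 4 = 24

24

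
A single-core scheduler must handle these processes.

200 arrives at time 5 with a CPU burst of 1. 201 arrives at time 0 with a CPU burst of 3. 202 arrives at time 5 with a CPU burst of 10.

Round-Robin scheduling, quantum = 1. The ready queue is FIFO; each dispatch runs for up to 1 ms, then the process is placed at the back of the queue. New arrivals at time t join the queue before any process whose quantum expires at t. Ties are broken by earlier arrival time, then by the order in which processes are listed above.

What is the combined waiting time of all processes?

1

Schedule: | 201 0-3 | idle 3-5 | 200 5-6 | 202 6-16 |
Completion: 200=6  201=3  202=16
Waiting = turnaround − burst: 200=0, 201=0, 202=1
Total waiting = 0 + 0 + 1 = 1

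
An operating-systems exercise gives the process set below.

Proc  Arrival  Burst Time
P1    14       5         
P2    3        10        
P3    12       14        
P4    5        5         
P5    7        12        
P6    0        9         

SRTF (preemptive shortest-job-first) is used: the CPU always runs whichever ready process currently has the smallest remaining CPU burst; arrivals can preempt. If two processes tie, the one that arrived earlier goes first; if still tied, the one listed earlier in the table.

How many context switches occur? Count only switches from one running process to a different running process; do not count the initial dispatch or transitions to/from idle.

Gantt: | P6 0-9 | P4 9-14 | P1 14-19 | P2 19-29 | P5 29-41 | P3 41-55 |
Completion: P1=19  P2=29  P3=55  P4=14  P5=41  P6=9
Turnaround (C−A): P1=5  P2=26  P3=43  P4=9  P5=34  P6=9

5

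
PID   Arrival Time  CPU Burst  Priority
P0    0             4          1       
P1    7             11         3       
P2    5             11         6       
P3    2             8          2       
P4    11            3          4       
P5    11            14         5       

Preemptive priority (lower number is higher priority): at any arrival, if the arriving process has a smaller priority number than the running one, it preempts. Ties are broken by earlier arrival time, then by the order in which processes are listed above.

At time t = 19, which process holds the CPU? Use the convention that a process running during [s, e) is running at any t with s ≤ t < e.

P1

Timeline: | P0 0-4 | P3 4-12 | P1 12-23 | P4 23-26 | P5 26-40 | P2 40-51 |
Completion: P0=4  P1=23  P2=51  P3=12  P4=26  P5=40
Turnaround (C−A): P0=4  P1=16  P2=46  P3=10  P4=15  P5=29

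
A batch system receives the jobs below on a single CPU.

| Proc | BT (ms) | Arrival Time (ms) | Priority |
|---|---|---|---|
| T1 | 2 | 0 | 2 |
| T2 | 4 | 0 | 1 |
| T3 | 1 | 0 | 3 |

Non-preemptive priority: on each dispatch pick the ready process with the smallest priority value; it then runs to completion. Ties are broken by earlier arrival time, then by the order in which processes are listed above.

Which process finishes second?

T1

Gantt: | T2 0-4 | T1 4-6 | T3 6-7 |
Completion: T1=6  T2=4  T3=7
Turnaround (C−A): T1=6  T2=4  T3=7
Finish order: T2 → T1 → T3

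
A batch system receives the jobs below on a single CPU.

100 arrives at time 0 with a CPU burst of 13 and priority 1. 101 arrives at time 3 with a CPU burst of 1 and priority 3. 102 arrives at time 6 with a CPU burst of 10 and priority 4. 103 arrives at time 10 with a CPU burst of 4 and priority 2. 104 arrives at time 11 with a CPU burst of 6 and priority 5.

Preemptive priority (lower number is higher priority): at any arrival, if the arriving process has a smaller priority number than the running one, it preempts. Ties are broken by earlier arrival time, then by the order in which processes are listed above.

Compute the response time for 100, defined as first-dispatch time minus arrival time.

0

Timeline: | 100 0-13 | 103 13-17 | 101 17-18 | 102 18-28 | 104 28-34 |
Completion: 100=13  101=18  102=28  103=17  104=34
Turnaround (C−A): 100=13  101=15  102=22  103=7  104=23
Response(100) = first start − arrival = 0 − 0 = 0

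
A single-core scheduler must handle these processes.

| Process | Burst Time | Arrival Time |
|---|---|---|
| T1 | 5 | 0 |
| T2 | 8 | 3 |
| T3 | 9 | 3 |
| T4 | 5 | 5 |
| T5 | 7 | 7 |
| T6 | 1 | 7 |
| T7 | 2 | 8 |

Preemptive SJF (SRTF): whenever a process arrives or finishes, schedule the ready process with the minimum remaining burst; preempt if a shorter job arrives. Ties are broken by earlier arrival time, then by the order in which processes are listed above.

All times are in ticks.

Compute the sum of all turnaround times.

88

Schedule: | T1 0-5 | T4 5-7 | T6 7-8 | T7 8-10 | T4 10-13 | T5 13-20 | T2 20-28 | T3 28-37 |
Completion: T1=5  T2=28  T3=37  T4=13  T5=20  T6=8  T7=10
Turnaround (C−A): T1=5  T2=25  T3=34  T4=8  T5=13  T6=1  T7=2
Turnaround = completion − arrival: T1=5, T2=25, T3=34, T4=8, T5=13, T6=1, T7=2
Total turnaround = 5 + 25 + 34 + 8 + 13 + 1 + 2 = 88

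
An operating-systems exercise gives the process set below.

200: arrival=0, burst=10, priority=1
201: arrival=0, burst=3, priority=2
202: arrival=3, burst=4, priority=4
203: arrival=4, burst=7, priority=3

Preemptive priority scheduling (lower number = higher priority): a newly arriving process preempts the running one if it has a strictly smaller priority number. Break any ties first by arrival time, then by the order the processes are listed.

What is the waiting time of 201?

Gantt: | 200 0-10 | 201 10-13 | 203 13-20 | 202 20-24 |
Completion: 200=10  201=13  202=24  203=20
Turnaround (C−A): 200=10  201=13  202=21  203=16
Waiting(201) = turnaround − burst = 13 − 3 = 10

10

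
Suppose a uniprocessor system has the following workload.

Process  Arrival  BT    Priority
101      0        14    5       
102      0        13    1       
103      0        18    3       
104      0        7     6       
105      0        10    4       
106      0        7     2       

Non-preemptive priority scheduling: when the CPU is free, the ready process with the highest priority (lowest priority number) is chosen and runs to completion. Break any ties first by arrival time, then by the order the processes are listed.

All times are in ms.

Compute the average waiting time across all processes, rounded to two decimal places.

30.17

Gantt: | 102 0-13 | 106 13-20 | 103 20-38 | 105 38-48 | 101 48-62 | 104 62-69 |
Completion: 101=62  102=13  103=38  104=69  105=48  106=20
Turnaround (C−A): 101=62  102=13  103=38  104=69  105=48  106=20
Waiting times: 101=48, 102=0, 103=20, 104=62, 105=38, 106=13
Average waiting = (48+0+20+62+38+13) / 6 = 181/6 = 30.17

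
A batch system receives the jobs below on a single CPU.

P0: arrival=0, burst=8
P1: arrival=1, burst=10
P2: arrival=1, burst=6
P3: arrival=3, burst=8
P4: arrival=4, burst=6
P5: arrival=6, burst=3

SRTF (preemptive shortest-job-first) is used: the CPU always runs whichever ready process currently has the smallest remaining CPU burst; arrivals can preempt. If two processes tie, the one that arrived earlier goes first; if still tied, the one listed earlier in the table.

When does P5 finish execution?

Gantt: | P0 0-1 | P2 1-7 | P5 7-10 | P4 10-16 | P0 16-23 | P3 23-31 | P1 31-41 |
Completion: P0=23  P1=41  P2=7  P3=31  P4=16  P5=10
Turnaround (C−A): P0=23  P1=40  P2=6  P3=28  P4=12  P5=4

10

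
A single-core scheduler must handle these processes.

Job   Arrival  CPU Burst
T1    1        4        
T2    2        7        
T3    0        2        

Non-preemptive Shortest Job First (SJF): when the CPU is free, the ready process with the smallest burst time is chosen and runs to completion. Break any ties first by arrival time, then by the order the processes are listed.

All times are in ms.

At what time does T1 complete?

6

Gantt: | T3 0-2 | T1 2-6 | T2 6-13 |
Completion: T1=6  T2=13  T3=2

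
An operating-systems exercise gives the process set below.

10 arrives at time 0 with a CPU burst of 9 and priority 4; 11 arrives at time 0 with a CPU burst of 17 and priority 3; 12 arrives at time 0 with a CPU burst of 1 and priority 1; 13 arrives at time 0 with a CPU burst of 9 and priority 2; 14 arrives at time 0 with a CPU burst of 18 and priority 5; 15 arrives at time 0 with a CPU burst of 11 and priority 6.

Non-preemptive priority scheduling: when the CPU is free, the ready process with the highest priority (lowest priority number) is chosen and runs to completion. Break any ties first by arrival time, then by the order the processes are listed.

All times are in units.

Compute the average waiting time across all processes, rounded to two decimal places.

21.33

Gantt: | 12 0-1 | 13 1-10 | 11 10-27 | 10 27-36 | 14 36-54 | 15 54-65 |
Completion: 10=36  11=27  12=1  13=10  14=54  15=65
Turnaround (C−A): 10=36  11=27  12=1  13=10  14=54  15=65
Waiting times: 10=27, 11=10, 12=0, 13=1, 14=36, 15=54
Average waiting = (27+10+0+1+36+54) / 6 = 128/6 = 21.33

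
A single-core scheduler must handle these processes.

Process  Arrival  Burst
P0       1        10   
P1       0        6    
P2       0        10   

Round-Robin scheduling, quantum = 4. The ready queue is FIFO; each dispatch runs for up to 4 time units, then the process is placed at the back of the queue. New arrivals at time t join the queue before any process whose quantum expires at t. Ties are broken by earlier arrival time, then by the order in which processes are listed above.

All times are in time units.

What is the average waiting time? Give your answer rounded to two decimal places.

Timeline: | P1 0-4 | P2 4-8 | P0 8-12 | P1 12-14 | P2 14-18 | P0 18-22 | P2 22-24 | P0 24-26 |
Completion: P0=26  P1=14  P2=24
Turnaround (C−A): P0=25  P1=14  P2=24
Waiting times: P0=15, P1=8, P2=14
Average waiting = (15+8+14) / 3 = 37/3 = 12.33

12.33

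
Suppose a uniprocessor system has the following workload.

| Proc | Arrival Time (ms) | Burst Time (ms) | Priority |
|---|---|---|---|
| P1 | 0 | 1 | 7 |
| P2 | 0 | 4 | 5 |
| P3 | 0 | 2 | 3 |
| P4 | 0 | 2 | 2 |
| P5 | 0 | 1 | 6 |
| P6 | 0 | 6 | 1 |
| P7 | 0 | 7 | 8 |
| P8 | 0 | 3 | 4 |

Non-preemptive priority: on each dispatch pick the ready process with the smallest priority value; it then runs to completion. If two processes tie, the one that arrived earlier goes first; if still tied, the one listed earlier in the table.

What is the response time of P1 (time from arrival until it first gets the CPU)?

18

Timeline: | P6 0-6 | P4 6-8 | P3 8-10 | P8 10-13 | P2 13-17 | P5 17-18 | P1 18-19 | P7 19-26 |
Completion: P1=19  P2=17  P3=10  P4=8  P5=18  P6=6  P7=26  P8=13
Turnaround (C−A): P1=19  P2=17  P3=10  P4=8  P5=18  P6=6  P7=26  P8=13
Response(P1) = first start − arrival = 18 − 0 = 18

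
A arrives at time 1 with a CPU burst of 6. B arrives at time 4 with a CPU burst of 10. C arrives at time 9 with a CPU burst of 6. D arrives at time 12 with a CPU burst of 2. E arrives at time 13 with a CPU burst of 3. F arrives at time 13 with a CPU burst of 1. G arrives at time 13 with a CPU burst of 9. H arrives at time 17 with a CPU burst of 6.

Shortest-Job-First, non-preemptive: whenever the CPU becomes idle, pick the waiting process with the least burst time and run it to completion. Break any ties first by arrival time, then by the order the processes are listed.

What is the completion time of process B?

Gantt: | idle 0-1 | A 1-7 | B 7-17 | F 17-18 | D 18-20 | E 20-23 | C 23-29 | H 29-35 | G 35-44 |
Completion: A=7  B=17  C=29  D=20  E=23  F=18  G=44  H=35

17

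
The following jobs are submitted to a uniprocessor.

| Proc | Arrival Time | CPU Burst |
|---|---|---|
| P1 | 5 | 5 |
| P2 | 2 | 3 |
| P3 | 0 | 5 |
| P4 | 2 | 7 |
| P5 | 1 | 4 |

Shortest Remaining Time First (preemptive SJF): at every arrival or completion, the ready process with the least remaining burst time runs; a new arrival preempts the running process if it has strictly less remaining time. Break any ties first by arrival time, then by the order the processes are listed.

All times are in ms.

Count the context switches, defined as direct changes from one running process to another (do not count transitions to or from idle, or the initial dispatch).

4

Timeline: | P3 0-5 | P2 5-8 | P5 8-12 | P1 12-17 | P4 17-24 |
Completion: P1=17  P2=8  P3=5  P4=24  P5=12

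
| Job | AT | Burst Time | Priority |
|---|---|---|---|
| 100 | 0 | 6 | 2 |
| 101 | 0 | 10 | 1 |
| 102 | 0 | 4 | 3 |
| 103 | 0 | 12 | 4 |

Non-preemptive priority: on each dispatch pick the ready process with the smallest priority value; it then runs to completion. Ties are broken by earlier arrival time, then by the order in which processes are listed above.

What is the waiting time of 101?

0

Gantt: | 101 0-10 | 100 10-16 | 102 16-20 | 103 20-32 |
Completion: 100=16  101=10  102=20  103=32
Waiting(101) = turnaround − burst = 10 − 10 = 0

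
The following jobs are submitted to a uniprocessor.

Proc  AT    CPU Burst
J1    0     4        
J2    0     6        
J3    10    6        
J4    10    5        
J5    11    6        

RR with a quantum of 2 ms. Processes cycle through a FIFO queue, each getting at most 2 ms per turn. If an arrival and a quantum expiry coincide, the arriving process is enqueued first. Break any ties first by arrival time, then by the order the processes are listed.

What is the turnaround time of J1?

Gantt: | J1 0-2 | J2 2-4 | J1 4-6 | J2 6-10 | J3 10-12 | J4 12-14 | J5 14-16 | J3 16-18 | J4 18-20 | J5 20-22 | J3 22-24 | J4 24-25 | J5 25-27 |
Completion: J1=6  J2=10  J3=24  J4=25  J5=27
Turnaround(J1) = completion − arrival = 6 − 0 = 6

6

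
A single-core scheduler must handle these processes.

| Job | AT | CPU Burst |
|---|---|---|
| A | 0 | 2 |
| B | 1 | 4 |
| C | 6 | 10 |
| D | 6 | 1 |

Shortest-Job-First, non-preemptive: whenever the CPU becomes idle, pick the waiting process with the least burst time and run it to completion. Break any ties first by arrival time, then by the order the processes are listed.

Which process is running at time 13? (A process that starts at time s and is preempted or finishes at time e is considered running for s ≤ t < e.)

C

Gantt: | A 0-2 | B 2-6 | D 6-7 | C 7-17 |
Completion: A=2  B=6  C=17  D=7
Turnaround (C−A): A=2  B=5  C=11  D=1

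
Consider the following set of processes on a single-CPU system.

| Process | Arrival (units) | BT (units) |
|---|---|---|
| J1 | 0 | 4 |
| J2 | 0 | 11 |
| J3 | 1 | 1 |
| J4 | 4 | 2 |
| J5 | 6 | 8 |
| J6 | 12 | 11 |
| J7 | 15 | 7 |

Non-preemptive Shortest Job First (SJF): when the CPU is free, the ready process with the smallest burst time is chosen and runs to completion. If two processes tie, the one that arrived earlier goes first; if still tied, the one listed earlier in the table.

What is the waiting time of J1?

Schedule: | J1 0-4 | J3 4-5 | J4 5-7 | J5 7-15 | J7 15-22 | J2 22-33 | J6 33-44 |
Completion: J1=4  J2=33  J3=5  J4=7  J5=15  J6=44  J7=22
Waiting(J1) = turnaround − burst = 4 − 4 = 0

0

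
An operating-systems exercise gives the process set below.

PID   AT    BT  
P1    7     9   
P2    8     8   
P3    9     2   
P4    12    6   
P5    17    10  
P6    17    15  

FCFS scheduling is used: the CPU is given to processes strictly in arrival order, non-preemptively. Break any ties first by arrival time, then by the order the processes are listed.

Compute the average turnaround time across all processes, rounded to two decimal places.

Gantt: | idle 0-7 | P1 7-16 | P2 16-24 | P3 24-26 | P4 26-32 | P5 32-42 | P6 42-57 |
Completion: P1=16  P2=24  P3=26  P4=32  P5=42  P6=57
Turnaround times: P1=9, P2=16, P3=17, P4=20, P5=25, P6=40
Average turnaround = (9+16+17+20+25+40) / 6 = 127/6 = 21.17

21.17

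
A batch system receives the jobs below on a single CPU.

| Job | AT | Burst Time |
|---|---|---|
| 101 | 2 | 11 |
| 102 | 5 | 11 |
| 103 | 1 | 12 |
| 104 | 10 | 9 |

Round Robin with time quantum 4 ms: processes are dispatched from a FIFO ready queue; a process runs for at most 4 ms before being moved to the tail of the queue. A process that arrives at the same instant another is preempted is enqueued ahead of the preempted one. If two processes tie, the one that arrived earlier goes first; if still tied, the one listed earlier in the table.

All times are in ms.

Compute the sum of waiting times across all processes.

95

Schedule: | idle 0-1 | 103 1-5 | 101 5-9 | 102 9-13 | 103 13-17 | 101 17-21 | 104 21-25 | 102 25-29 | 103 29-33 | 101 33-36 | 104 36-40 | 102 40-43 | 104 43-44 |
Completion: 101=36  102=43  103=33  104=44
Waiting = turnaround − burst: 101=23, 102=27, 103=20, 104=25
Total waiting = 23 + 27 + 20 + 25 = 95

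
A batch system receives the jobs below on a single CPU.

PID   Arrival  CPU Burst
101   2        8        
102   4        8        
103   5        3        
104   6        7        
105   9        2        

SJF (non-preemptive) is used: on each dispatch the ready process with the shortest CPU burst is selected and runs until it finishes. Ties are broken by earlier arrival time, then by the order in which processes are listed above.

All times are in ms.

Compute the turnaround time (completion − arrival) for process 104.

16

Gantt: | idle 0-2 | 101 2-10 | 105 10-12 | 103 12-15 | 104 15-22 | 102 22-30 |
Completion: 101=10  102=30  103=15  104=22  105=12
Turnaround (C−A): 101=8  102=26  103=10  104=16  105=3
Turnaround(104) = completion − arrival = 22 − 6 = 16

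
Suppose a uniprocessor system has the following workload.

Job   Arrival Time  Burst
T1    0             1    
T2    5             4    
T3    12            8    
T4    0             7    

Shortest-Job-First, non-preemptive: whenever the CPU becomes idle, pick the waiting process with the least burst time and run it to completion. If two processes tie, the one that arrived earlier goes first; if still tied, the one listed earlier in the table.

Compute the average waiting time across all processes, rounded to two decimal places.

1.00

Schedule: | T1 0-1 | T4 1-8 | T2 8-12 | T3 12-20 |
Completion: T1=1  T2=12  T3=20  T4=8
Turnaround (C−A): T1=1  T2=7  T3=8  T4=8
Waiting times: T1=0, T2=3, T3=0, T4=1
Average waiting = (0+3+0+1) / 4 = 4/4 = 1.00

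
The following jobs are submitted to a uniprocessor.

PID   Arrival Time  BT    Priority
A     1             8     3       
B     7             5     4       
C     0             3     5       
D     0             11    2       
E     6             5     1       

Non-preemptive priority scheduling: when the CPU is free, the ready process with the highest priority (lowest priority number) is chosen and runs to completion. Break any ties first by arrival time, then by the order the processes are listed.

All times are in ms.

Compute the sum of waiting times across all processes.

Gantt: | D 0-11 | E 11-16 | A 16-24 | B 24-29 | C 29-32 |
Completion: A=24  B=29  C=32  D=11  E=16
Turnaround (C−A): A=23  B=22  C=32  D=11  E=10
Waiting = turnaround − burst: A=15, B=17, C=29, D=0, E=5
Total waiting = 15 + 17 + 29 + 0 + 5 = 66

66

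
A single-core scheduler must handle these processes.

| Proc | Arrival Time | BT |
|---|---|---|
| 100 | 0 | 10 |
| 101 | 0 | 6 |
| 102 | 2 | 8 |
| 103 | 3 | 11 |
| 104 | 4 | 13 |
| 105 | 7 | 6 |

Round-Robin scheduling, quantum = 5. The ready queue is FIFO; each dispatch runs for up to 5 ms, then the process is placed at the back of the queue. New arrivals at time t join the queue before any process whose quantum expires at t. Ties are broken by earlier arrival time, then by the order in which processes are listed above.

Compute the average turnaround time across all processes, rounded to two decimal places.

Timeline: | 100 0-5 | 101 5-10 | 102 10-15 | 103 15-20 | 104 20-25 | 100 25-30 | 105 30-35 | 101 35-36 | 102 36-39 | 103 39-44 | 104 44-49 | 105 49-50 | 103 50-51 | 104 51-54 |
Completion: 100=30  101=36  102=39  103=51  104=54  105=50
Turnaround (C−A): 100=30  101=36  102=37  103=48  104=50  105=43
Turnaround times: 100=30, 101=36, 102=37, 103=48, 104=50, 105=43
Average turnaround = (30+36+37+48+50+43) / 6 = 244/6 = 40.67

40.67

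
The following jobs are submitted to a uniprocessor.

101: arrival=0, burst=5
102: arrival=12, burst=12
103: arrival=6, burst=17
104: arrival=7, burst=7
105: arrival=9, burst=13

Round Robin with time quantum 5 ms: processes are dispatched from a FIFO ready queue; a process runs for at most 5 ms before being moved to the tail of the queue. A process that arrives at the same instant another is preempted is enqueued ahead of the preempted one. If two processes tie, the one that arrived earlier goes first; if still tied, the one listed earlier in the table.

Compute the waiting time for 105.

Timeline: | 101 0-5 | idle 5-6 | 103 6-11 | 104 11-16 | 105 16-21 | 103 21-26 | 102 26-31 | 104 31-33 | 105 33-38 | 103 38-43 | 102 43-48 | 105 48-51 | 103 51-53 | 102 53-55 |
Completion: 101=5  102=55  103=53  104=33  105=51
Waiting(105) = turnaround − burst = 42 − 13 = 29

29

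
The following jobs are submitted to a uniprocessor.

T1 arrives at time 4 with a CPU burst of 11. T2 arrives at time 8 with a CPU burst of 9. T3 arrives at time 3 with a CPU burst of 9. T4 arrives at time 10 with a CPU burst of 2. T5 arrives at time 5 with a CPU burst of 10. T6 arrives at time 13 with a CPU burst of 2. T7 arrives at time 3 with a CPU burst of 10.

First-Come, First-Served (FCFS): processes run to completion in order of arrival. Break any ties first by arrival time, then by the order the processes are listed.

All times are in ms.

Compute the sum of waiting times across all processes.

173

Schedule: | idle 0-3 | T3 3-12 | T7 12-22 | T1 22-33 | T5 33-43 | T2 43-52 | T4 52-54 | T6 54-56 |
Completion: T1=33  T2=52  T3=12  T4=54  T5=43  T6=56  T7=22
Turnaround (C−A): T1=29  T2=44  T3=9  T4=44  T5=38  T6=43  T7=19
Waiting = turnaround − burst: T1=18, T2=35, T3=0, T4=42, T5=28, T6=41, T7=9
Total waiting = 18 + 35 + 0 + 42 + 28 + 41 + 9 = 173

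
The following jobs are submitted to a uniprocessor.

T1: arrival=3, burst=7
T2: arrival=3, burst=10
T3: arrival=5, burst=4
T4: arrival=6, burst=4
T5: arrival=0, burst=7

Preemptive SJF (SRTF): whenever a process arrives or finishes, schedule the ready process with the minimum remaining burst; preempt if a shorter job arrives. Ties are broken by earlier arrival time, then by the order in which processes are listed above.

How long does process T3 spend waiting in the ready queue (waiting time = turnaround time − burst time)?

2

Schedule: | T5 0-7 | T3 7-11 | T4 11-15 | T1 15-22 | T2 22-32 |
Completion: T1=22  T2=32  T3=11  T4=15  T5=7
Turnaround (C−A): T1=19  T2=29  T3=6  T4=9  T5=7
Waiting(T3) = turnaround − burst = 6 − 4 = 2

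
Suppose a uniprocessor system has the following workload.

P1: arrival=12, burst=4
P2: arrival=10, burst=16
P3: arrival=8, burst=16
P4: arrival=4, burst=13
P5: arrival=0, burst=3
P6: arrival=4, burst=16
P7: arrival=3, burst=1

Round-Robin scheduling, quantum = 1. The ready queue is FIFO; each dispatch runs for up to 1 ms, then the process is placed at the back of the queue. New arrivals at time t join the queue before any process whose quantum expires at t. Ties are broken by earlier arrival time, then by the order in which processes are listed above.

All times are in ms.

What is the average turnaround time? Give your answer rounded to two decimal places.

Schedule: | P5 0-3 | P7 3-4 | P4 4-5 | P6 5-6 | P4 6-7 | P6 7-8 | P4 8-9 | P3 9-10 | P6 10-11 | P4 11-12 | P2 12-13 | P3 13-14 | P6 14-15 | P1 15-16 | P4 16-17 | P2 17-18 | P3 18-19 | P6 19-20 | P1 20-21 | P4 21-22 | P2 22-23 | P3 23-24 | P6 24-25 | P1 25-26 | P4 26-27 | P2 27-28 | P3 28-29 | P6 29-30 | P1 30-31 | P4 31-32 | P2 32-33 | P3 33-34 | P6 34-35 | P4 35-36 | P2 36-37 | P3 37-38 | P6 38-39 | P4 39-40 | P2 40-41 | P3 41-42 | P6 42-43 | P4 43-44 | P2 44-45 | P3 45-46 | P6 46-47 | P4 47-48 | P2 48-49 | P3 49-50 | P6 50-51 | P4 51-52 | P2 52-53 | P3 53-54 | P6 54-55 | P2 55-56 | P3 56-57 | P6 57-58 | P2 58-59 | P3 59-60 | P6 60-61 | P2 61-62 | P3 62-63 | P6 63-64 | P2 64-65 | P3 65-66 | P2 66-67 | P3 67-68 | P2 68-69 |
Completion: P1=31  P2=69  P3=68  P4=52  P5=3  P6=64  P7=4
Turnaround (C−A): P1=19  P2=59  P3=60  P4=48  P5=3  P6=60  P7=1
Turnaround times: P1=19, P2=59, P3=60, P4=48, P5=3, P6=60, P7=1
Average turnaround = (19+59+60+48+3+60+1) / 7 = 250/7 = 35.71

35.71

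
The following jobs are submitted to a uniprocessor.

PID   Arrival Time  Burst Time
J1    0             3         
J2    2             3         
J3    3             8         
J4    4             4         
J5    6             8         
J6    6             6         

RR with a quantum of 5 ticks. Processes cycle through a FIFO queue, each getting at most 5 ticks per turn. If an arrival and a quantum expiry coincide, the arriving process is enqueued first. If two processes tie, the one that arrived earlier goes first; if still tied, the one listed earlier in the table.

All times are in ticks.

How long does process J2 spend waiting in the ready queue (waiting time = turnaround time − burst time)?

Gantt: | J1 0-3 | J2 3-6 | J3 6-11 | J4 11-15 | J5 15-20 | J6 20-25 | J3 25-28 | J5 28-31 | J6 31-32 |
Completion: J1=3  J2=6  J3=28  J4=15  J5=31  J6=32
Turnaround (C−A): J1=3  J2=4  J3=25  J4=11  J5=25  J6=26
Waiting(J2) = turnaround − burst = 4 − 3 = 1

1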